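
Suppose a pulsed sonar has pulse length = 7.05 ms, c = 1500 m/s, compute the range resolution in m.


dR = c*tau/2 = 1500 * 7.05e-3 / 2 = 5.2875

5.2875 m


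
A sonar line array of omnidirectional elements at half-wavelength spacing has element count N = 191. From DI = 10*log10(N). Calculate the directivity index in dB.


DI = 10*log10(191) = 22.81

22.81 dB


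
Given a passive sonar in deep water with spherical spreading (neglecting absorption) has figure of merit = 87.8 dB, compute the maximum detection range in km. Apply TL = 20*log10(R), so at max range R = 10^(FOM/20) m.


At max range FOM = TL, so 20*log10(R) = 87.8
R = 10^(87.8/20) = 24547.09 m = 24.55 km

24.55 km


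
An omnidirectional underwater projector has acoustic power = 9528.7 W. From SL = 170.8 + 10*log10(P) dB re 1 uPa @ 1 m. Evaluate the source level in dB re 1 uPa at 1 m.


SL = 170.8 + 10*log10(9528.7) = 170.8 + 39.79 = 210.59

210.59 dB


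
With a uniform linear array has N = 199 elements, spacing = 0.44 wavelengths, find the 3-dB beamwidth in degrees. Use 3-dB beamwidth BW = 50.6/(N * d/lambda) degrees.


BW = 50.6 / (199 * 0.44) = 50.6 / 87.56 = 0.58

0.58 deg


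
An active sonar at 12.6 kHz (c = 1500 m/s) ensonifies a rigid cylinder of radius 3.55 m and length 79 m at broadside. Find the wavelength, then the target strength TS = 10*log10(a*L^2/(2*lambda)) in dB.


Step 1: lambda = c/f = 1500/12600 = 0.11905 m
Step 2: TS = 10*log10(a*L^2/(2*lambda)) = 10*log10(3.55*79^2/(2*0.11905)) = 49.69

49.69 dB


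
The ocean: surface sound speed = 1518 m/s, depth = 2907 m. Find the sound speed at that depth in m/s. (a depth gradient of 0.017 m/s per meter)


c = 1518 + 0.017 * 2907 = 1567.419

1567.419 m/s


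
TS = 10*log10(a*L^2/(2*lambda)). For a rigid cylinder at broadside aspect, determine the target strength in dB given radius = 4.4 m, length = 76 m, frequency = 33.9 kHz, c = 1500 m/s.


lambda = 1500/33900 = 0.04425 m
TS = 10*log10(4.4*76^2/(2*0.04425)) = 54.58

54.58 dB


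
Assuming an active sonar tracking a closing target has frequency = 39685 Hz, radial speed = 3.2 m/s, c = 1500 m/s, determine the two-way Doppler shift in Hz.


fd = 2*f*v/c = 2 * 39685 * 3.2 / 1500 = 169.32

169.32 Hz


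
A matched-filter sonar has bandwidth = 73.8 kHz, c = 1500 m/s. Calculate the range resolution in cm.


dR = c/(2*BW) = 1500 / (2 * 73.8e3) = 0.0102 m = 1.02 cm

1.02 cm


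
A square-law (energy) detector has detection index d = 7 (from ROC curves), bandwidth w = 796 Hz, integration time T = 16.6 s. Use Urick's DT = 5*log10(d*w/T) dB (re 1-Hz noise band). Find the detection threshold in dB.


12.63 dB


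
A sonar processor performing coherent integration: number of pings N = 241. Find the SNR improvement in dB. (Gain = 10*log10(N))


Gain = 10*log10(241) = 23.82

23.82 dB


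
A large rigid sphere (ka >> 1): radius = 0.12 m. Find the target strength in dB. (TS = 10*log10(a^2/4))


TS = 10*log10(0.12^2 / 4) = 10*log10(0.0036) = -24.44

-24.44 dB


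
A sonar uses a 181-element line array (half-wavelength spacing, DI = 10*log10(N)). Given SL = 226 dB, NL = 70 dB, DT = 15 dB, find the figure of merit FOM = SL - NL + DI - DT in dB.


163.58 dB


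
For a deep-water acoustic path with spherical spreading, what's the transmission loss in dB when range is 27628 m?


TL = 20*log10(27628) = 88.83

88.83 dB


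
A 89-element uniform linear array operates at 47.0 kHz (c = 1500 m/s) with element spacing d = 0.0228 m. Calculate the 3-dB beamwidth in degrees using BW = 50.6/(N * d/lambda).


0.8 deg


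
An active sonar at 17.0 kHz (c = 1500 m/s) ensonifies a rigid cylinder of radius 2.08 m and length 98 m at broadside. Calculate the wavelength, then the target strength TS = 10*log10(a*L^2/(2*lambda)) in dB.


Step 1: lambda = c/f = 1500/17000 = 0.08824 m
Step 2: TS = 10*log10(a*L^2/(2*lambda)) = 10*log10(2.08*98^2/(2*0.08824)) = 50.54

50.54 dB


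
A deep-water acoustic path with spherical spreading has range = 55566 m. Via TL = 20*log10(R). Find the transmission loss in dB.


94.9 dB


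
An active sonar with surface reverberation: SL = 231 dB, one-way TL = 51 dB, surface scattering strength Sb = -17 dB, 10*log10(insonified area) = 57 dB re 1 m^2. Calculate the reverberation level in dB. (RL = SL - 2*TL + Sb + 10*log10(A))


RL = SL - 2*TL + Sb + 10*log10(A) = 231 - 2*51 + (-17) + 57 = 169

169 dB


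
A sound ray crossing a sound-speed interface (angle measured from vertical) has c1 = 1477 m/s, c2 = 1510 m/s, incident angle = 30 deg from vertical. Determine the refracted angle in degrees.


sin(theta2) = (c2/c1)*sin(theta1) = (1510/1477)*sin(30 deg) = 0.51117
theta2 = arcsin(0.51117) = 30.74

30.74 deg


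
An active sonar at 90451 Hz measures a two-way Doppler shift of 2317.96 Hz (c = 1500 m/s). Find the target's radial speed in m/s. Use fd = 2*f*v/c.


From fd = 2*f*v/c, v = c*fd/(2*f) = 1500 * 2317.96 / (2*90451) = 19.22

19.22 m/s


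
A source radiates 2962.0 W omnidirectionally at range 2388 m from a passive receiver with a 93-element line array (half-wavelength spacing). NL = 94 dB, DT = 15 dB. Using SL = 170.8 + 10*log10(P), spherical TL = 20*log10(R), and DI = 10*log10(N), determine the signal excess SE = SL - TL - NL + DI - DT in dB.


Step 1: SL = 170.8 + 10*log10(2962.0) = 205.52 dB
Step 2: TL = 20*log10(2388) = 67.56 dB
Step 3: DI = 10*log10(93) = 19.68 dB
Step 4: SE = SL - TL - NL + DI - DT = 205.52 - 67.56 - 94 + 19.68 - 15 = 48.64

48.64 dB


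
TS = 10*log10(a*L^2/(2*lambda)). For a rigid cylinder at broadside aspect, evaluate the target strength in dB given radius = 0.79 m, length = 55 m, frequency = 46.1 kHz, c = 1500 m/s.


lambda = 1500/46100 = 0.03254 m
TS = 10*log10(0.79*55^2/(2*0.03254)) = 45.65

45.65 dB


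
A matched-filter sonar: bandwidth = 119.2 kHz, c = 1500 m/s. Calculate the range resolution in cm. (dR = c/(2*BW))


dR = c/(2*BW) = 1500 / (2 * 119.2e3) = 0.0063 m = 0.63 cm

0.63 cm


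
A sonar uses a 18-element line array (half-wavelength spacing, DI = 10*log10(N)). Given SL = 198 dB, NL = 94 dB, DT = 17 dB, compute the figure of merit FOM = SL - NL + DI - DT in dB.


99.55 dB


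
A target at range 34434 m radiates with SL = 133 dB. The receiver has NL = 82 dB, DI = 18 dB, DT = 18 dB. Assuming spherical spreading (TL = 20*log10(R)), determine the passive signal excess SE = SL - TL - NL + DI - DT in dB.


Step 1: TL = 20*log10(34434) = 90.74 dB
Step 2: SE = 133 - 90.74 - 82 + 18 - 18 = -39.74

-39.74 dB


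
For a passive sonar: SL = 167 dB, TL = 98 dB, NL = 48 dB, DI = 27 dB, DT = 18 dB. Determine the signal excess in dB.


SE = SL - TL - NL + DI - DT = 167 - 98 - 48 + 27 - 18 = 30

30 dB


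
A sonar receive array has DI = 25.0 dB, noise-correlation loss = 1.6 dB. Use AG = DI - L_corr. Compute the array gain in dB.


AG = DI - L_corr = 25.0 - 1.6 = 23.4

23.4 dB


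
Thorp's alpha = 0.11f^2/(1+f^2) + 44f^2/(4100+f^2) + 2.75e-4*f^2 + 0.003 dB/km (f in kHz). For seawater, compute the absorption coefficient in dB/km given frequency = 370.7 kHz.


80.628 dB/km


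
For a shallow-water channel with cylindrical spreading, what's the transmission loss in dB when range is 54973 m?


47.4 dB


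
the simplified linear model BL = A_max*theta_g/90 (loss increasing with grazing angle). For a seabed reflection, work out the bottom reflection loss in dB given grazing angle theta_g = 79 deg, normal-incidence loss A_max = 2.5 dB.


2.19 dB


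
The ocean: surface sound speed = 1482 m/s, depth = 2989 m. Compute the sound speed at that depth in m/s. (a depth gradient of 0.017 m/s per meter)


c = 1482 + 0.017 * 2989 = 1532.813

1532.813 m/s


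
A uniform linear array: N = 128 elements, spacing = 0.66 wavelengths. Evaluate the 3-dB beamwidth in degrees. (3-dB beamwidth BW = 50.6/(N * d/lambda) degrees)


0.6 deg


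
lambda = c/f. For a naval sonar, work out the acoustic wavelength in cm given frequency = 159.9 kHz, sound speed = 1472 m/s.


lambda = c/f = 1472 / 159900 = 0.0092 m = 0.92 cm

0.92 cm


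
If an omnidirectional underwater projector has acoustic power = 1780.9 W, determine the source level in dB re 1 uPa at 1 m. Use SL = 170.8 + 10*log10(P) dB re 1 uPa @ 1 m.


203.31 dB


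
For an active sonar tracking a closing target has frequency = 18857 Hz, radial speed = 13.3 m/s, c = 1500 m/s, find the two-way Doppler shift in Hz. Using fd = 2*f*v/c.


fd = 2*f*v/c = 2 * 18857 * 13.3 / 1500 = 334.4

334.4 Hz


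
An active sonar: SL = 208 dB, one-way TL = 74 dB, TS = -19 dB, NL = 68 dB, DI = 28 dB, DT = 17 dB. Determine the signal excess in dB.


SE = SL - 2*TL + TS - NL + DI - DT = 208 - 2*74 + (-19) - 68 + 28 - 17 = -16

-16 dB


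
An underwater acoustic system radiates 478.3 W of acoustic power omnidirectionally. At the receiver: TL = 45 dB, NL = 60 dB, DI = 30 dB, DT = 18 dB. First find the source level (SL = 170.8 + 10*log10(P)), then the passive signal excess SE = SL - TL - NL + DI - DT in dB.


Step 1: SL = 170.8 + 10*log10(478.3) = 197.6 dB
Step 2: SE = SL - TL - NL + DI - DT = 197.6 - 45 - 60 + 30 - 18 = 104.6

104.6 dB


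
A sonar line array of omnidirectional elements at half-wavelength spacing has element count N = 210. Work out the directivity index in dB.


DI = 10*log10(210) = 23.22

23.22 dB


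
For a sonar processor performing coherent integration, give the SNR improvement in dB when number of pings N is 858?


Gain = 10*log10(858) = 29.33

29.33 dB


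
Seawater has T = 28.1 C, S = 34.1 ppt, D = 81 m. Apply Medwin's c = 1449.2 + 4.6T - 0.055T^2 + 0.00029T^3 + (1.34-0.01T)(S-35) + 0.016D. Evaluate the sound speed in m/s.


c = 1449.2 + 4.6*28.1 - 0.055*28.1^2 + 0.00029*28.1^3 + (1.34 - 0.01*28.1)*(34.1 - 35) + 0.016*81 = 1541.81

1541.81 m/s


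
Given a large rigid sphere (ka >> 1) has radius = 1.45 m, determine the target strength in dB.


TS = 10*log10(1.45^2 / 4) = 10*log10(0.525625) = -2.79

-2.79 dB


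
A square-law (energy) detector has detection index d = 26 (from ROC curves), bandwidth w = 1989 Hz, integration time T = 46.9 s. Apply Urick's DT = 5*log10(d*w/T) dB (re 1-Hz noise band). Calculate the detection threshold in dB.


DT = 5*log10(d*w/T) = 5*log10(26 * 1989 / 46.9) = 5*log10(1102.64) = 15.21

15.21 dB


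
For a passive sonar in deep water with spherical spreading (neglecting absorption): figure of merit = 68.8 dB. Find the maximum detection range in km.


At max range FOM = TL, so 20*log10(R) = 68.8
R = 10^(68.8/20) = 2754.23 m = 2.75 km

2.75 km


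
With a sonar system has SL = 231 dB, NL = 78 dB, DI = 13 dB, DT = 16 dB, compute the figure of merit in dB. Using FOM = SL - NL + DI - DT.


FOM = SL - NL + DI - DT = 231 - 78 + 13 - 16 = 150

150 dB


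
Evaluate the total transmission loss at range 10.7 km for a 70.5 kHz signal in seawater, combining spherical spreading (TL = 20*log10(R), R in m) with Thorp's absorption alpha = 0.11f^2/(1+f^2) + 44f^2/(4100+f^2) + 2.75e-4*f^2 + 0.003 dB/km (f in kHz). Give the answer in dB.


Step 1 (Thorp): alpha = 0.11*4970.25/(1+4970.25) + 44*4970.25/(4100+4970.25) + 2.75e-4*4970.25 + 0.003 = 25.5906 dB/km
Step 2: TL_spread = 20*log10(10700) = 80.59 dB
Step 3: TL_abs = alpha*R = 25.5906 * 10.7 = 273.82 dB
Step 4: TL_total = 80.59 + 273.82 = 354.41

354.41 dB


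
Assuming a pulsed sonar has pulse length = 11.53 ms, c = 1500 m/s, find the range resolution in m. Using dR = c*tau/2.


dR = c*tau/2 = 1500 * 11.53e-3 / 2 = 8.6475

8.6475 m


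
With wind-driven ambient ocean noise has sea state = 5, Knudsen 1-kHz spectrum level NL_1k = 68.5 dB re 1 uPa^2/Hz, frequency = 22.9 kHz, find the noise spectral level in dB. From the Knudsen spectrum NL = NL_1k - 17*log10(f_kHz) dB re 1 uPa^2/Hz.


45.38 dB


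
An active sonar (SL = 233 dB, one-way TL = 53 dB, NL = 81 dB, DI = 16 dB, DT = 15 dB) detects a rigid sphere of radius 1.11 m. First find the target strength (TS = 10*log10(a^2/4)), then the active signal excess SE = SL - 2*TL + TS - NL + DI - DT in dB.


Step 1: TS = 10*log10(1.11^2/4) = -5.11 dB
Step 2: SE = SL - 2*TL + TS - NL + DI - DT = 233 - 2*53 + (-5.11) - 81 + 16 - 15 = 41.89

41.89 dB


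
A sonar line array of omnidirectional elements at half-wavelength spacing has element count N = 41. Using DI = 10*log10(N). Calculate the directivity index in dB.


16.13 dB


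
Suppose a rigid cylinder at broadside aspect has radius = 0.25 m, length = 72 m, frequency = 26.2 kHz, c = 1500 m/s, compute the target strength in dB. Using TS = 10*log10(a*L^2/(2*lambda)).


lambda = 1500/26200 = 0.05725 m
TS = 10*log10(0.25*72^2/(2*0.05725)) = 40.54

40.54 dB


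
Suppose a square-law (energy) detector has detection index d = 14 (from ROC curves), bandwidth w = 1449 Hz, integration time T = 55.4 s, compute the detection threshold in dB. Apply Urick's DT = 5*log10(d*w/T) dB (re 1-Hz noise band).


12.82 dB


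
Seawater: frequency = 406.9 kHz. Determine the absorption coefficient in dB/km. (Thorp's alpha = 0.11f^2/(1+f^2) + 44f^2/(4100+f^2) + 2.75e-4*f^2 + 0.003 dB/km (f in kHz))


f^2 = 165567.61
alpha = 0.11*165567.61/(1+165567.61) + 44*165567.61/(4100+165567.61) + 2.75e-4*165567.61 + 0.003 = 88.581

88.581 dB/km


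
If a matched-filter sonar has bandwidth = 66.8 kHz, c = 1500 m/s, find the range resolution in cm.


1.12 cm


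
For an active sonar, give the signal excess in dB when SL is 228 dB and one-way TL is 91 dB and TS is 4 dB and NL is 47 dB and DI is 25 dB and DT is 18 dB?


10 dB


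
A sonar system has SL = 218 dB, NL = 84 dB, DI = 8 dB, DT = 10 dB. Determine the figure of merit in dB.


FOM = SL - NL + DI - DT = 218 - 84 + 8 - 10 = 132

132 dB


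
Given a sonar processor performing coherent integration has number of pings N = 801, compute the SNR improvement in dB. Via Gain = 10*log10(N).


Gain = 10*log10(801) = 29.04

29.04 dB


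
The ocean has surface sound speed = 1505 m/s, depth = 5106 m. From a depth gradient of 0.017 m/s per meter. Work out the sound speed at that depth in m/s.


c = 1505 + 0.017 * 5106 = 1591.802

1591.802 m/s


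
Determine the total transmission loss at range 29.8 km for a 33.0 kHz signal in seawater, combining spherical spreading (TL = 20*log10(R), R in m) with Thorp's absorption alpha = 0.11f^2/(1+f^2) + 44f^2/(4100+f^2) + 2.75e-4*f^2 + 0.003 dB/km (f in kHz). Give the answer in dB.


Step 1 (Thorp): alpha = 0.11*1089.0/(1+1089.0) + 44*1089.0/(4100+1089.0) + 2.75e-4*1089.0 + 0.003 = 9.6465 dB/km
Step 2: TL_spread = 20*log10(29800) = 89.48 dB
Step 3: TL_abs = alpha*R = 9.6465 * 29.8 = 287.47 dB
Step 4: TL_total = 89.48 + 287.47 = 376.95

376.95 dB


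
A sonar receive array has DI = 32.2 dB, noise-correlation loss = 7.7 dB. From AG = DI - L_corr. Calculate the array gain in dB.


AG = DI - L_corr = 32.2 - 7.7 = 24.5

24.5 dB


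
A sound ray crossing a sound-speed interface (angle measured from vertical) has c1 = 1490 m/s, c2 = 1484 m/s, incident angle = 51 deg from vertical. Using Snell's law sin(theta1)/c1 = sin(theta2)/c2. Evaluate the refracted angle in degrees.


50.72 deg


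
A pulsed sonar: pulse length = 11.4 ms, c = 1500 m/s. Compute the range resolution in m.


dR = c*tau/2 = 1500 * 11.4e-3 / 2 = 8.55

8.55 m


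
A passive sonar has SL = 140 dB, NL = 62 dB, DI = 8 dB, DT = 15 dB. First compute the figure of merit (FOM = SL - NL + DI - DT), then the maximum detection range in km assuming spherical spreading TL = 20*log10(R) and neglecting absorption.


Step 1: FOM = SL - NL + DI - DT = 140 - 62 + 8 - 15 = 71 dB
Step 2: at max range FOM = TL = 20*log10(R), so R = 10^(71/20) = 3548.13 m = 3.55 km

3.55 km


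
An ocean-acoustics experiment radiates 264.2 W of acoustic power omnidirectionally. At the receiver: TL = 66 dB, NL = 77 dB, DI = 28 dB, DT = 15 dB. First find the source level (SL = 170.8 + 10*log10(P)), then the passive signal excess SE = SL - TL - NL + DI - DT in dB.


Step 1: SL = 170.8 + 10*log10(264.2) = 195.02 dB
Step 2: SE = SL - TL - NL + DI - DT = 195.02 - 66 - 77 + 28 - 15 = 65.02

65.02 dB


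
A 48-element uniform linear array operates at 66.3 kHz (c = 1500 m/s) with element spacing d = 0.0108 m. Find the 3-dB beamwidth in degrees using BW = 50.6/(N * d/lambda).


2.21 deg


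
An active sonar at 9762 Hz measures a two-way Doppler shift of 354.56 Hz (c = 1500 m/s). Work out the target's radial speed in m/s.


27.24 m/s


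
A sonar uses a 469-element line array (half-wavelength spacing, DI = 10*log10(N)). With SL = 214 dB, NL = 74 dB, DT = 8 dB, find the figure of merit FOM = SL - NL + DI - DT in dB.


Step 1: DI = 10*log10(469) = 26.71 dB
Step 2: FOM = SL - NL + DI - DT = 214 - 74 + 26.71 - 8 = 158.71

158.71 dB


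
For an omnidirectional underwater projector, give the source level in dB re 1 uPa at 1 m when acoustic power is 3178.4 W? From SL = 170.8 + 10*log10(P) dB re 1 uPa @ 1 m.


SL = 170.8 + 10*log10(3178.4) = 170.8 + 35.02 = 205.82

205.82 dB


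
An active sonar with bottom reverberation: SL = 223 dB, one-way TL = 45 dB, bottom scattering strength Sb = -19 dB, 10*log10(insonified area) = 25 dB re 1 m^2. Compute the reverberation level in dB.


RL = SL - 2*TL + Sb + 10*log10(A) = 223 - 2*45 + (-19) + 25 = 139

139 dB


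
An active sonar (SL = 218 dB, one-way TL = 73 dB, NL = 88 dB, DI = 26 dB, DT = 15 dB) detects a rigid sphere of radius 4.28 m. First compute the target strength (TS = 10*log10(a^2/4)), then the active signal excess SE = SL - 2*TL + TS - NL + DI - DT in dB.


Step 1: TS = 10*log10(4.28^2/4) = 6.61 dB
Step 2: SE = SL - 2*TL + TS - NL + DI - DT = 218 - 2*73 + (6.61) - 88 + 26 - 15 = 1.61

1.61 dB


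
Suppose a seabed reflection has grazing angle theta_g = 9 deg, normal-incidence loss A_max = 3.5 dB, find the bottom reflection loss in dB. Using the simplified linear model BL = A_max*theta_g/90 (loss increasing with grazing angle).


BL = A_max * theta_g / 90 = 3.5 * 9 / 90 = 0.35

0.35 dB


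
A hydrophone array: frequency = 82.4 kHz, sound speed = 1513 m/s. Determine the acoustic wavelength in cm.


lambda = c/f = 1513 / 82400 = 0.0184 m = 1.84 cm

1.84 cm


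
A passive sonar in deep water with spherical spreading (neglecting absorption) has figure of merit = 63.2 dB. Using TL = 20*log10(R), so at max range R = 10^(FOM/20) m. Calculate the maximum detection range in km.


1.45 km


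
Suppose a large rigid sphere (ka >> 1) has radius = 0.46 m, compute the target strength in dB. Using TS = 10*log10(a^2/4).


TS = 10*log10(0.46^2 / 4) = 10*log10(0.0529) = -12.77

-12.77 dB


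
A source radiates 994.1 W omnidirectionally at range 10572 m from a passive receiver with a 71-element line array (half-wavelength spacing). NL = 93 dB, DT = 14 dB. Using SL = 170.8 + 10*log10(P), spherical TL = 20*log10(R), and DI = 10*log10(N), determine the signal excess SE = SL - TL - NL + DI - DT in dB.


Step 1: SL = 170.8 + 10*log10(994.1) = 200.77 dB
Step 2: TL = 20*log10(10572) = 80.48 dB
Step 3: DI = 10*log10(71) = 18.51 dB
Step 4: SE = SL - TL - NL + DI - DT = 200.77 - 80.48 - 93 + 18.51 - 14 = 31.8

31.8 dB


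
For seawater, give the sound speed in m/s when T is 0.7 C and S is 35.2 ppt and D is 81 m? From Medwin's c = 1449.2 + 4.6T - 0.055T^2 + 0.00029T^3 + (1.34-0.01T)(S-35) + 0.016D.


c = 1449.2 + 4.6*0.7 - 0.055*0.7^2 + 0.00029*0.7^3 + (1.34 - 0.01*0.7)*(35.2 - 35) + 0.016*81 = 1453.96

1453.96 m/s


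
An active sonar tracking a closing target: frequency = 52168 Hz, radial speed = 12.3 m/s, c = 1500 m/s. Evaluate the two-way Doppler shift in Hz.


fd = 2*f*v/c = 2 * 52168 * 12.3 / 1500 = 855.56

855.56 Hz


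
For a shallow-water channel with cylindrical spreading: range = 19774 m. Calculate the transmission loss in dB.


TL = 10*log10(19774) = 42.96

42.96 dB


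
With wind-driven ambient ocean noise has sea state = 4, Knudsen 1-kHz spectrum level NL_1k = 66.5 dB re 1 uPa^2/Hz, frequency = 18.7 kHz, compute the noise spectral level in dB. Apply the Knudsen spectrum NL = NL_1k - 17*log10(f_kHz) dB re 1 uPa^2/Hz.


44.88 dB


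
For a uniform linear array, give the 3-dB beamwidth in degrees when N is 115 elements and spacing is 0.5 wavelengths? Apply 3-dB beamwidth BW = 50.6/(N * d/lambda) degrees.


BW = 50.6 / (115 * 0.5) = 50.6 / 57.5 = 0.88

0.88 deg


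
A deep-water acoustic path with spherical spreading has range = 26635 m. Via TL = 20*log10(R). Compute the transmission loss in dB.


TL = 20*log10(26635) = 88.51

88.51 dB


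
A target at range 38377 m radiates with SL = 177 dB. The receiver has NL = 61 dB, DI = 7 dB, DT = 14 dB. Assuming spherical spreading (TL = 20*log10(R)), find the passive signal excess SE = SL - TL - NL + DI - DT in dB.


Step 1: TL = 20*log10(38377) = 91.68 dB
Step 2: SE = 177 - 91.68 - 61 + 7 - 14 = 17.32

17.32 dB


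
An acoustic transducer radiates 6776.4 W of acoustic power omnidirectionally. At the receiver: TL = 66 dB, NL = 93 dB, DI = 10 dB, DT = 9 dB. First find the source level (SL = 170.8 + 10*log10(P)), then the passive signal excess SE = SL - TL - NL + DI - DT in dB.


Step 1: SL = 170.8 + 10*log10(6776.4) = 209.11 dB
Step 2: SE = SL - TL - NL + DI - DT = 209.11 - 66 - 93 + 10 - 9 = 51.11

51.11 dB


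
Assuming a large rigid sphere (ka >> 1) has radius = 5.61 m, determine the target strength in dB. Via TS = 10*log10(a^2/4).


TS = 10*log10(5.61^2 / 4) = 10*log10(7.868025) = 8.96

8.96 dB


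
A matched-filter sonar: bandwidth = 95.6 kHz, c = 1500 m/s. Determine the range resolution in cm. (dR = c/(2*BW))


dR = c/(2*BW) = 1500 / (2 * 95.6e3) = 0.0078 m = 0.78 cm

0.78 cm


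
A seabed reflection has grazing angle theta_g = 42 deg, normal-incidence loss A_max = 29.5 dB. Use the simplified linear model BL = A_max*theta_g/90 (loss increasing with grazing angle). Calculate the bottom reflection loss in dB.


BL = A_max * theta_g / 90 = 29.5 * 42 / 90 = 13.77

13.77 dB


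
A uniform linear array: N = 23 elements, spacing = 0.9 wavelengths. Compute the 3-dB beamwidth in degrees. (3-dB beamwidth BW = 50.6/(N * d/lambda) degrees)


BW = 50.6 / (23 * 0.9) = 50.6 / 20.7 = 2.44

2.44 deg


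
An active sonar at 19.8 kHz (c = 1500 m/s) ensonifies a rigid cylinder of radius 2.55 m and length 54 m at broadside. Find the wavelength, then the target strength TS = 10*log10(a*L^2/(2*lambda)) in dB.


Step 1: lambda = c/f = 1500/19800 = 0.07576 m
Step 2: TS = 10*log10(a*L^2/(2*lambda)) = 10*log10(2.55*54^2/(2*0.07576)) = 46.91

46.91 dB


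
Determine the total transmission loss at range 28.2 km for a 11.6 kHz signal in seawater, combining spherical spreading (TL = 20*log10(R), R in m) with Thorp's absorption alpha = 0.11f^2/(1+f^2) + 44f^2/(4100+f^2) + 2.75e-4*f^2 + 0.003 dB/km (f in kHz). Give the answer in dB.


Step 1 (Thorp): alpha = 0.11*134.56/(1+134.56) + 44*134.56/(4100+134.56) + 2.75e-4*134.56 + 0.003 = 1.5474 dB/km
Step 2: TL_spread = 20*log10(28200) = 89.0 dB
Step 3: TL_abs = alpha*R = 1.5474 * 28.2 = 43.64 dB
Step 4: TL_total = 89.0 + 43.64 = 132.64

132.64 dB


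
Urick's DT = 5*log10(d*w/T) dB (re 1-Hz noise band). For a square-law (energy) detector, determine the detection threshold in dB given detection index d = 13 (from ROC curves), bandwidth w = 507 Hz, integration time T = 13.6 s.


DT = 5*log10(d*w/T) = 5*log10(13 * 507 / 13.6) = 5*log10(484.63) = 13.43

13.43 dB


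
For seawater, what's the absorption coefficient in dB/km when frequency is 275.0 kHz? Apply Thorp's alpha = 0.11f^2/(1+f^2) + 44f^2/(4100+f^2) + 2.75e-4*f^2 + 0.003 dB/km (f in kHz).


f^2 = 75625.0
alpha = 0.11*75625.0/(1+75625.0) + 44*75625.0/(4100+75625.0) + 2.75e-4*75625.0 + 0.003 = 62.647

62.647 dB/km


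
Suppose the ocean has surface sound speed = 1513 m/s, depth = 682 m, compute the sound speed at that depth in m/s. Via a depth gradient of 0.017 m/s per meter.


c = 1513 + 0.017 * 682 = 1524.594

1524.594 m/s


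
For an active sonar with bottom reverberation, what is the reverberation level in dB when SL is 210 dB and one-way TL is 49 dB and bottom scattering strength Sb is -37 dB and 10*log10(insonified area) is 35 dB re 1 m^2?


110 dB


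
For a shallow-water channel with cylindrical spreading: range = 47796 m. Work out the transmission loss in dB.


TL = 10*log10(47796) = 46.79

46.79 dB


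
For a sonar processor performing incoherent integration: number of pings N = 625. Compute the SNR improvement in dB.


13.98 dB


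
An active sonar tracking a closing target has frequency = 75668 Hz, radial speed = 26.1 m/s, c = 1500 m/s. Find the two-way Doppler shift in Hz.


2633.25 Hz


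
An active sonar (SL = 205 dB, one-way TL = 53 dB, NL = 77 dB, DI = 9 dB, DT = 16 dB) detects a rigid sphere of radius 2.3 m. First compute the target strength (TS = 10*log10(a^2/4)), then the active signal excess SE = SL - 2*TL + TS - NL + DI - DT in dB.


Step 1: TS = 10*log10(2.3^2/4) = 1.21 dB
Step 2: SE = SL - 2*TL + TS - NL + DI - DT = 205 - 2*53 + (1.21) - 77 + 9 - 16 = 16.21

16.21 dB


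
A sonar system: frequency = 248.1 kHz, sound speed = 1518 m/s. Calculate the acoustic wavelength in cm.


lambda = c/f = 1518 / 248100 = 0.0061 m = 0.61 cm

0.61 cm


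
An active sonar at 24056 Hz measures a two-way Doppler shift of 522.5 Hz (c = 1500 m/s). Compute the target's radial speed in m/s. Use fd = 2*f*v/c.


From fd = 2*f*v/c, v = c*fd/(2*f) = 1500 * 522.5 / (2*24056) = 16.29

16.29 m/s


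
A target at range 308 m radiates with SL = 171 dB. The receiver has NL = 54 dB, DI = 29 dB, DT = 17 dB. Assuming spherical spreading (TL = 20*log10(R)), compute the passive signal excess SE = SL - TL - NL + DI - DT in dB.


Step 1: TL = 20*log10(308) = 49.77 dB
Step 2: SE = 171 - 49.77 - 54 + 29 - 17 = 79.23

79.23 dB


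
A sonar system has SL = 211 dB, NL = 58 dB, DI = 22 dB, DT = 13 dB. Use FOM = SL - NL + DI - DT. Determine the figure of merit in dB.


FOM = SL - NL + DI - DT = 211 - 58 + 22 - 13 = 162

162 dB


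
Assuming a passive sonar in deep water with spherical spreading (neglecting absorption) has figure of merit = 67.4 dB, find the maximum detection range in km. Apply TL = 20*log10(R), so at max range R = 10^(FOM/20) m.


At max range FOM = TL, so 20*log10(R) = 67.4
R = 10^(67.4/20) = 2344.23 m = 2.34 km

2.34 km


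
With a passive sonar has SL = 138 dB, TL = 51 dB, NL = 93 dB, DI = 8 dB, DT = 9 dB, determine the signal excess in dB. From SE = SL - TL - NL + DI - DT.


SE = SL - TL - NL + DI - DT = 138 - 51 - 93 + 8 - 9 = -7

-7 dB


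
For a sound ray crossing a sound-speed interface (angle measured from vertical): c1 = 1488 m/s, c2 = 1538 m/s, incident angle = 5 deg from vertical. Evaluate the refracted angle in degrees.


sin(theta2) = (c2/c1)*sin(theta1) = (1538/1488)*sin(5 deg) = 0.09008
theta2 = arcsin(0.09008) = 5.17

5.17 deg


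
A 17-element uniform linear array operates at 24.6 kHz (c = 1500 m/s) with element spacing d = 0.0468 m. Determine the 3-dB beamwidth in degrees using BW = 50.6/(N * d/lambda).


3.88 deg


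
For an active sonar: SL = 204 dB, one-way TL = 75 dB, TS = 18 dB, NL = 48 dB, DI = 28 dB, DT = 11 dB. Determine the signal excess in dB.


41 dB


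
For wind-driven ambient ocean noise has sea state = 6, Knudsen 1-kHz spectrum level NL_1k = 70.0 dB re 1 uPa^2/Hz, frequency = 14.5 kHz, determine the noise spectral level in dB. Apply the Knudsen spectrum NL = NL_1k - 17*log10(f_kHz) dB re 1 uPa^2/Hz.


50.26 dB


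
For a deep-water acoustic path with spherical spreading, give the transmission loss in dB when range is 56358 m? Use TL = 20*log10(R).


95.02 dB


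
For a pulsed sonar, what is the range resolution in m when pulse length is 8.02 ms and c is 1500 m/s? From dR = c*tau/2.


6.015 m


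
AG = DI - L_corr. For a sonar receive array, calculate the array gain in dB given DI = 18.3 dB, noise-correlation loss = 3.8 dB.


AG = DI - L_corr = 18.3 - 3.8 = 14.5

14.5 dB


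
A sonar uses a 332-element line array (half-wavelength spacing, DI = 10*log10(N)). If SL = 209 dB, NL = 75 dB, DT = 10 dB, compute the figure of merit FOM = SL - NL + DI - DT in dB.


Step 1: DI = 10*log10(332) = 25.21 dB
Step 2: FOM = SL - NL + DI - DT = 209 - 75 + 25.21 - 10 = 149.21

149.21 dB


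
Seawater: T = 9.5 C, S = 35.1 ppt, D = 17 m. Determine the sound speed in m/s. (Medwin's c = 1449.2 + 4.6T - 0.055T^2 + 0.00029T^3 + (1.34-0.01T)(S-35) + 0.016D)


1488.58 m/s


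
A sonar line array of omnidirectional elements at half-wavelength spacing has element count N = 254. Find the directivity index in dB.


DI = 10*log10(254) = 24.05

24.05 dB


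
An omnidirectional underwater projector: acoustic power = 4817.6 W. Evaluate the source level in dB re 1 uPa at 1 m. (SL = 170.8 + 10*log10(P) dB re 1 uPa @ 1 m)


207.63 dB


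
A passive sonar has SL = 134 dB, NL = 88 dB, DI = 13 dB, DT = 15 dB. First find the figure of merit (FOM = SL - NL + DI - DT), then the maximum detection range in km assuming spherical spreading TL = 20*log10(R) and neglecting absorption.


Step 1: FOM = SL - NL + DI - DT = 134 - 88 + 13 - 15 = 44 dB
Step 2: at max range FOM = TL = 20*log10(R), so R = 10^(44/20) = 158.49 m = 0.16 km

0.16 km


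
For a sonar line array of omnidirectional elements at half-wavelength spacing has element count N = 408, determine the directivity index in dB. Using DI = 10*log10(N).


DI = 10*log10(408) = 26.11

26.11 dB


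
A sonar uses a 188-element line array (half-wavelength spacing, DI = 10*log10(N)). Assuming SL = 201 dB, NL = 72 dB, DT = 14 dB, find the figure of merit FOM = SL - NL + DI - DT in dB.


Step 1: DI = 10*log10(188) = 22.74 dB
Step 2: FOM = SL - NL + DI - DT = 201 - 72 + 22.74 - 14 = 137.74

137.74 dB


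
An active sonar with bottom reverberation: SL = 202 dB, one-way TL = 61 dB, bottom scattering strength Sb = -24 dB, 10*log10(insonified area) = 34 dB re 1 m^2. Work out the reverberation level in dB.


RL = SL - 2*TL + Sb + 10*log10(A) = 202 - 2*61 + (-24) + 34 = 90

90 dB


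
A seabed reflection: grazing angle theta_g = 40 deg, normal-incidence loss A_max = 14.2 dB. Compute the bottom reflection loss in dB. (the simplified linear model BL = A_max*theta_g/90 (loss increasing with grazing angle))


BL = A_max * theta_g / 90 = 14.2 * 40 / 90 = 6.31

6.31 dB


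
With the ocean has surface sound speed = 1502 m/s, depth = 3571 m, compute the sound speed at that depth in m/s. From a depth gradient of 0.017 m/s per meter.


c = 1502 + 0.017 * 3571 = 1562.707

1562.707 m/s


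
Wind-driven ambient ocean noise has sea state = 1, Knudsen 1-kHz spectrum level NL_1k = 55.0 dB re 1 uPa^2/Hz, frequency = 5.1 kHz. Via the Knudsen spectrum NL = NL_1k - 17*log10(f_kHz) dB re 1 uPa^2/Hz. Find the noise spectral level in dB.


NL = NL_1k - 17*log10(f_kHz) = 55.0 - 17*log10(5.1) = 55.0 - (12.03) = 42.97

42.97 dB


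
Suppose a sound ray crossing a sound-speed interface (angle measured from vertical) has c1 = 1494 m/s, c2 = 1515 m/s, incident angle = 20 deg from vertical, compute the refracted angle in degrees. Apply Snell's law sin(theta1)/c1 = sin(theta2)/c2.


20.29 deg


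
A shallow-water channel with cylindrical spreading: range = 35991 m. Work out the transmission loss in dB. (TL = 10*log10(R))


TL = 10*log10(35991) = 45.56

45.56 dB


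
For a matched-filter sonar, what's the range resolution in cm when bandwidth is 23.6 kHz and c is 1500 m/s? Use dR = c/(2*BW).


3.18 cm


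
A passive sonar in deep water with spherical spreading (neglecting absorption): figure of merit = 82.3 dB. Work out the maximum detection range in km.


At max range FOM = TL, so 20*log10(R) = 82.3
R = 10^(82.3/20) = 13031.67 m = 13.03 km

13.03 km


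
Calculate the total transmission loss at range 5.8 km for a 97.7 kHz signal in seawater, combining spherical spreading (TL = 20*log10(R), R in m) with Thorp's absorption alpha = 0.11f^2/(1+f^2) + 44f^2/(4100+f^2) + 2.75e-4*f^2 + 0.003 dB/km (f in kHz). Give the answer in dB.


Step 1 (Thorp): alpha = 0.11*9545.29/(1+9545.29) + 44*9545.29/(4100+9545.29) + 2.75e-4*9545.29 + 0.003 = 33.5173 dB/km
Step 2: TL_spread = 20*log10(5800) = 75.27 dB
Step 3: TL_abs = alpha*R = 33.5173 * 5.8 = 194.4 dB
Step 4: TL_total = 75.27 + 194.4 = 269.67

269.67 dB


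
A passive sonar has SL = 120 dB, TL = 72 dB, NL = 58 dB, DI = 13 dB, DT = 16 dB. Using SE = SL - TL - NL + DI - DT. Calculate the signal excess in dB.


SE = SL - TL - NL + DI - DT = 120 - 72 - 58 + 13 - 16 = -13

-13 dB


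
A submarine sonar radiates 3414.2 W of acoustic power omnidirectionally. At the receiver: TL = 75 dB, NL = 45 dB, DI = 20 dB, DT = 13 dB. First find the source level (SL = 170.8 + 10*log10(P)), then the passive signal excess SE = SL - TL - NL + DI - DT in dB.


Step 1: SL = 170.8 + 10*log10(3414.2) = 206.13 dB
Step 2: SE = SL - TL - NL + DI - DT = 206.13 - 75 - 45 + 20 - 13 = 93.13

93.13 dB


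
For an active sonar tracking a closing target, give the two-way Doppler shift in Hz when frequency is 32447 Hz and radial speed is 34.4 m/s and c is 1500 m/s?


fd = 2*f*v/c = 2 * 32447 * 34.4 / 1500 = 1488.24

1488.24 Hz


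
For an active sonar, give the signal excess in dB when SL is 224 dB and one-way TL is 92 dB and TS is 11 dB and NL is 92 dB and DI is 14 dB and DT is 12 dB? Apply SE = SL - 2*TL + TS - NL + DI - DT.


SE = SL - 2*TL + TS - NL + DI - DT = 224 - 2*92 + (11) - 92 + 14 - 12 = -39

-39 dB


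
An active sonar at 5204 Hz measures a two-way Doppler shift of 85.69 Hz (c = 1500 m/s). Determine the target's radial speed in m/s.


12.35 m/s


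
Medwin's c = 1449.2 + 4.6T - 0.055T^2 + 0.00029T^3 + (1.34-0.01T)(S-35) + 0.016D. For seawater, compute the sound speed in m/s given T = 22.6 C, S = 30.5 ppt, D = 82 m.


1524.71 m/s


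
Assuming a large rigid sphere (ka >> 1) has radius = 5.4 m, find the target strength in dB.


TS = 10*log10(5.4^2 / 4) = 10*log10(7.29) = 8.63

8.63 dB


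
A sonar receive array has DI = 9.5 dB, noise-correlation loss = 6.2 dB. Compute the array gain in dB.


3.3 dB


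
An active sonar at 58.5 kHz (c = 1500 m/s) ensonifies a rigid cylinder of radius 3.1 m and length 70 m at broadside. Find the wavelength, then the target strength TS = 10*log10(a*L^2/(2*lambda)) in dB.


Step 1: lambda = c/f = 1500/58500 = 0.02564 m
Step 2: TS = 10*log10(a*L^2/(2*lambda)) = 10*log10(3.1*70^2/(2*0.02564)) = 54.72

54.72 dB


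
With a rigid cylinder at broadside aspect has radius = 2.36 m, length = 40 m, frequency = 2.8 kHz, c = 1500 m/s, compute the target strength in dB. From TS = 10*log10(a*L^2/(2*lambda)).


lambda = 1500/2800 = 0.53571 m
TS = 10*log10(2.36*40^2/(2*0.53571)) = 35.47

35.47 dB


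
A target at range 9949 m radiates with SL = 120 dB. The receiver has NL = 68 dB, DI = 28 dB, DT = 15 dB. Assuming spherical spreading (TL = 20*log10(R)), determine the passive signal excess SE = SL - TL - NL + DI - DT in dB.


Step 1: TL = 20*log10(9949) = 79.96 dB
Step 2: SE = 120 - 79.96 - 68 + 28 - 15 = -14.96

-14.96 dB


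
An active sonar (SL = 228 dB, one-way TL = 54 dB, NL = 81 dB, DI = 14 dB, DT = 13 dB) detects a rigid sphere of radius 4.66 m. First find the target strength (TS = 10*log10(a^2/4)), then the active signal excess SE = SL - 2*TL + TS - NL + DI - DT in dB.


Step 1: TS = 10*log10(4.66^2/4) = 7.35 dB
Step 2: SE = SL - 2*TL + TS - NL + DI - DT = 228 - 2*54 + (7.35) - 81 + 14 - 13 = 47.35

47.35 dB


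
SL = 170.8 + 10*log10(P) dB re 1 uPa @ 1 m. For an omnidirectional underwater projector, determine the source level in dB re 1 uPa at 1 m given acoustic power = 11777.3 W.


211.51 dB


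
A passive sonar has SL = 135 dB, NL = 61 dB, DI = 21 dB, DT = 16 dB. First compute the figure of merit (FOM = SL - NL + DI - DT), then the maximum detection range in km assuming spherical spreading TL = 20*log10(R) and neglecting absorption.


Step 1: FOM = SL - NL + DI - DT = 135 - 61 + 21 - 16 = 79 dB
Step 2: at max range FOM = TL = 20*log10(R), so R = 10^(79/20) = 8912.51 m = 8.91 km

8.91 km


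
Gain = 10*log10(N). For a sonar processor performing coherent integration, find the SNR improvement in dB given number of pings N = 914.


29.61 dB


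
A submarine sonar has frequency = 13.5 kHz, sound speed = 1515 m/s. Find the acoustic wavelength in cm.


11.22 cm


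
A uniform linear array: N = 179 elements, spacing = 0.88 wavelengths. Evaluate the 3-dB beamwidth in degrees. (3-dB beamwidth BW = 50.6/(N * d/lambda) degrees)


0.32 deg


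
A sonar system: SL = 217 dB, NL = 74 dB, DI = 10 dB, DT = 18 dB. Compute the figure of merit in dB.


FOM = SL - NL + DI - DT = 217 - 74 + 10 - 18 = 135

135 dB


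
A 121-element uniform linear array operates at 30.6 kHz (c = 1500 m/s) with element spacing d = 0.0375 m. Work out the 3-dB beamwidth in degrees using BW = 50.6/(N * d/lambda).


Step 1: lambda = 1500/30600 = 0.04902 m
Step 2: d/lambda = 0.0375/0.04902 = 0.765
Step 3: BW = 50.6/(N * d/lambda) = 50.6/(121 * 0.765) = 0.55

0.55 deg


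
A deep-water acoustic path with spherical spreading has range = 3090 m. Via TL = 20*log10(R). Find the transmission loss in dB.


TL = 20*log10(3090) = 69.8

69.8 dB


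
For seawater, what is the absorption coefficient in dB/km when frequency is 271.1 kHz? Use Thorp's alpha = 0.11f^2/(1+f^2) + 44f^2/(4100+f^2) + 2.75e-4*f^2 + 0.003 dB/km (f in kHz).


61.999 dB/km


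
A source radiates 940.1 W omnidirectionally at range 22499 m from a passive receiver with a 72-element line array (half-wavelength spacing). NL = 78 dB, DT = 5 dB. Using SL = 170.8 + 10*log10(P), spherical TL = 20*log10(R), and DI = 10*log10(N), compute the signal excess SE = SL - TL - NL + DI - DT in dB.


49.06 dB


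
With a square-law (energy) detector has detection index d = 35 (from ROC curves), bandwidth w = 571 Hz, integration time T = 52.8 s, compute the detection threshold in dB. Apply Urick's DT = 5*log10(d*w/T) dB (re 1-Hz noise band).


DT = 5*log10(d*w/T) = 5*log10(35 * 571 / 52.8) = 5*log10(378.5) = 12.89

12.89 dB


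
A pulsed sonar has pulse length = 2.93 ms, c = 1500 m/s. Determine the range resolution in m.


2.1975 m


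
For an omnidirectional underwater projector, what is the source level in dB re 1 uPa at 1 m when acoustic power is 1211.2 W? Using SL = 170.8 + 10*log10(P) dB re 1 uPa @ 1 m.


201.63 dB


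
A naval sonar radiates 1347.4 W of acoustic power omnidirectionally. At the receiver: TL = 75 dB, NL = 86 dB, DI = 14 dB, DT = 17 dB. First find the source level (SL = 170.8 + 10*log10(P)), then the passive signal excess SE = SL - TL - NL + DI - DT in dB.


Step 1: SL = 170.8 + 10*log10(1347.4) = 202.09 dB
Step 2: SE = SL - TL - NL + DI - DT = 202.09 - 75 - 86 + 14 - 17 = 38.09

38.09 dB


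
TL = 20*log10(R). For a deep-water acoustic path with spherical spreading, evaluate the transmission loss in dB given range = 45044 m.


93.07 dB


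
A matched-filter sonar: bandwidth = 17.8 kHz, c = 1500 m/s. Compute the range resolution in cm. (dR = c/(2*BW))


4.21 cm


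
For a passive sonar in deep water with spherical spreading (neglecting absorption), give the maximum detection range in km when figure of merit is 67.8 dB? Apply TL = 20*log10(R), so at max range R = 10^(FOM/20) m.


At max range FOM = TL, so 20*log10(R) = 67.8
R = 10^(67.8/20) = 2454.71 m = 2.45 km

2.45 km


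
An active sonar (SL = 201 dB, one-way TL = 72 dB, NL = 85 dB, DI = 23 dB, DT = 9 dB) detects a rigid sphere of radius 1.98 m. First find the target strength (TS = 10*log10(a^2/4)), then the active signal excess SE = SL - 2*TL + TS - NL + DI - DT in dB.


Step 1: TS = 10*log10(1.98^2/4) = -0.09 dB
Step 2: SE = SL - 2*TL + TS - NL + DI - DT = 201 - 2*72 + (-0.09) - 85 + 23 - 9 = -14.09

-14.09 dB
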